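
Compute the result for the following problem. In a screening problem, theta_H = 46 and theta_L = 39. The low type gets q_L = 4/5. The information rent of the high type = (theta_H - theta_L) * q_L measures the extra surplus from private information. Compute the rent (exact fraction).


Step 1: theta_H - theta_L = 46 - 39 = 7
Step 2: Information rent = (theta_H - theta_L) * q_L
Step 3: = 7 * 4/5
Step 4: = 28/5

28/5


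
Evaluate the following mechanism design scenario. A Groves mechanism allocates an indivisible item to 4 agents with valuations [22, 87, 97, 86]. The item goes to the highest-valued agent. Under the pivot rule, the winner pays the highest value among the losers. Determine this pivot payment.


Step 1: The efficient winner is agent 2 with value 97
Step 2: Other agents' values: [22, 87, 86]
Step 3: Pivot payment = max(others) = 87
Step 4: The winner pays 87

87


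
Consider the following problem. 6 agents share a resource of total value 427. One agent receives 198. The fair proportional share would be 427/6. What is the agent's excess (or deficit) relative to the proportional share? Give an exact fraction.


Step 1: Proportional share = 427/6
Step 2: Agent's actual allocation = 198
Step 3: Excess = 198 - 427/6 = 761/6

761/6


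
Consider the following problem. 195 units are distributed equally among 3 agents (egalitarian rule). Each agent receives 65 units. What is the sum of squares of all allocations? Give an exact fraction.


Step 1: Each agent's share = 195/3 = 65
Step 2: Square of each share = (65)^2 = 4225
Step 3: Sum of squares = 3 * 4225 = 12675

12675


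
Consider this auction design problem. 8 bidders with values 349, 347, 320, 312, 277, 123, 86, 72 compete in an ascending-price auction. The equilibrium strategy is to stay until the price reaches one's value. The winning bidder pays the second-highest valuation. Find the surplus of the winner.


Step 1: Identify the highest value: 349
Step 2: Identify the second-highest value: 347
Step 3: The final price = second-highest value = 347
Step 4: Surplus = 349 - 347 = 2

2


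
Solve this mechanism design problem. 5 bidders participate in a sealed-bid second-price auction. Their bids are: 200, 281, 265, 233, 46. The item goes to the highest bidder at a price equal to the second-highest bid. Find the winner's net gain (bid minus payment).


Step 1: Sort bids in descending order: 281, 265, 233, 200, 46
Step 2: The winning bid is the highest: 281
Step 3: The payment equals the second-highest bid: 265
Step 4: Surplus = winner's bid - payment = 281 - 265 = 16

16


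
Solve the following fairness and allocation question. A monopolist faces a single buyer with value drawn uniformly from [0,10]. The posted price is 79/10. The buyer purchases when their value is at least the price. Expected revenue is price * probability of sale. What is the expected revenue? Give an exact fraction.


Step 1: Posted price r = 79/10, value support [0,10]
Step 2: P(v >= r) = (10 - 79/10)/10 = 21/100
Step 3: Expected revenue = r * P(v >= r) = 79/10 * 21/100
Step 4: Revenue = 1659/1000

1659/1000


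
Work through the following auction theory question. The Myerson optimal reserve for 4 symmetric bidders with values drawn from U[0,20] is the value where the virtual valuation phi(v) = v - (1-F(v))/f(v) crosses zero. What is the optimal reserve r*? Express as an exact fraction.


Step 1: For U[0,20], F(v) = v/20 and f(v) = 1/20
Step 2: phi(v) = v - (1 - v/20)/(1/20) = v - (20 - v) = 2v - 20
Step 3: Set phi(r*) = 0: 2r* - 20 = 0
Step 4: r* = 20/2 = 10 (the number of bidders n = 4 does not enter)

10


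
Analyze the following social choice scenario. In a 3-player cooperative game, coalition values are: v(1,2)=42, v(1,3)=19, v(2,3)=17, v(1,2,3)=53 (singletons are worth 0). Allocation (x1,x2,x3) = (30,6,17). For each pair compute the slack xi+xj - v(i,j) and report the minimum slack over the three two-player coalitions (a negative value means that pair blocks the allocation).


Step 1: Slack for coalition (1,2): x1+x2 - v12 = 36 - 42 = -6
Step 2: Slack for coalition (1,3): x1+x3 - v13 = 47 - 19 = 28
Step 3: Slack for coalition (2,3): x2+x3 - v23 = 23 - 17 = 6
Step 4: Minimum slack = min(-6, 28, 6) = -6, attained by (1,2); coalition (1,2) can block (slack < 0), so the allocation is not in the core

-6


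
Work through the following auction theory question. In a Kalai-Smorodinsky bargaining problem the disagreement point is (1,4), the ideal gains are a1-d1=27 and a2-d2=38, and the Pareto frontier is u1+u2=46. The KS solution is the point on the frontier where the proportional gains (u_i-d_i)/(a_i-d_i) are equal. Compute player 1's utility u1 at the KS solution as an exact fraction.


Step 1: At the KS point, (u1-d1)/r1 = (u2-d2)/r2 = t and u1+u2 = 46
Step 2: u1 = d1 + r1*t and u2 = d2 + r2*t, so (d1 + r1*t) + (d2 + r2*t) = 46
Step 3: t = (46 - 1 - 4)/(27 + 38) = 41/65
Step 4: u1 = d1 + r1*t = 1 + 27 * 41/65 = 1172/65
Step 5: (Check: u2 = d2 + r2*t = 1818/65; u1+u2 = 1172/65 + 1818/65 = 46, on the frontier.)

1172/65


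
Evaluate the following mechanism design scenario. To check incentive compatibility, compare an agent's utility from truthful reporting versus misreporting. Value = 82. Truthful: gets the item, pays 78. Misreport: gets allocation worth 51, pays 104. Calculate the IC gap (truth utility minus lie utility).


Step 1: U(truth) = value - payment = 82 - 78 = 4
Step 2: U(lie) = allocation - payment = 51 - 104 = -53
Step 3: IC gap = 4 - (-53) = 57

57


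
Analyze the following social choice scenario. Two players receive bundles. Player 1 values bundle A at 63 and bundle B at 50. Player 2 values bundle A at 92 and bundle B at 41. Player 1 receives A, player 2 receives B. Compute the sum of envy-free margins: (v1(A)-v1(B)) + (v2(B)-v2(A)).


Step 1: Player 1's margin = v1(A) - v1(B) = 63 - 50 = 13
Step 2: Player 2's margin = v2(B) - v2(A) = 41 - 92 = -51
Step 3: Total margin = 13 + -51 = -38

-38


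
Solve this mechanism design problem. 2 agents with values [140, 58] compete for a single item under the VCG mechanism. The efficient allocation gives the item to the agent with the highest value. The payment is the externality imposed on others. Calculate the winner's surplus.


Step 1: The winner is the agent with the highest value: agent 0 with value 140
Step 2: Values of other agents: [58]
Step 3: VCG payment = max of others' values = 58
Step 4: Surplus = 140 - 58 = 82

82


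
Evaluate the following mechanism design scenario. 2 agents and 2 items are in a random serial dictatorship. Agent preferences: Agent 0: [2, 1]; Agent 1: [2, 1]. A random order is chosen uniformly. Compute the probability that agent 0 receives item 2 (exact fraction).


Step 1: Agent 0 wants item 2
Step 2: There are 2 possible orderings of agents
Step 3: In 1 orderings, agent 0 gets item 2
Step 4: Probability = 1/2

1/2


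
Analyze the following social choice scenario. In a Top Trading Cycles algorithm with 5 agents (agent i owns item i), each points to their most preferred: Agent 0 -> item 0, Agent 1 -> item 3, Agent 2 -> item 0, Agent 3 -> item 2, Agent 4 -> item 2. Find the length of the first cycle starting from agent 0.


Step 1: Trace the pointer graph from agent 0: 0 -> 0
Step 2: A cycle is detected when we revisit agent 0
Step 3: The cycle is: 0 -> 0
Step 4: Cycle length = 1

1


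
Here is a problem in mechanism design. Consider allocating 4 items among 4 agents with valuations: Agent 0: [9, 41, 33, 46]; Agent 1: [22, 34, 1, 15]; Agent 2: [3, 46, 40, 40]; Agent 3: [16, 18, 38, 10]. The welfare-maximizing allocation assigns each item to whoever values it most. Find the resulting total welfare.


Step 1: For each item, find the maximum value among all agents.
Step 2: Item 0 -> Agent 1 (value 22)
Step 3: Item 1 -> Agent 2 (value 46)
Step 4: Item 2 -> Agent 2 (value 40)
Step 5: Item 3 -> Agent 0 (value 46)
Step 6: Total welfare = 22 + 46 + 40 + 46 = 154

154


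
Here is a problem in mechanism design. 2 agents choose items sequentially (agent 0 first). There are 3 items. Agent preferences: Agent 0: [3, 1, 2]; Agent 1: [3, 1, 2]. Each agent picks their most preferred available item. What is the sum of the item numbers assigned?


Step 1: Agent 0 picks item 3
Step 2: Agent 1 picks item 1
Step 3: Sum = 3 + 1 = 4

4


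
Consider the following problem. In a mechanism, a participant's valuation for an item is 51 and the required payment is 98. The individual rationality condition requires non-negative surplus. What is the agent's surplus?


Step 1: Surplus = value - payment = 51 - 98 = -47
Step 2: IR is violated (surplus < 0)

-47


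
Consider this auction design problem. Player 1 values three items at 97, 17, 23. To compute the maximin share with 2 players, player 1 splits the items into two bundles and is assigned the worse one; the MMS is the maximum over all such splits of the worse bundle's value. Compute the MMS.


Step 1: Item values = 97, 17, 23
Step 2: Enumerate all 2-bundle partitions and take the smaller bundle:
  Partition 1: {97} vs {17,23} -> bundles 97, 40; min = 40
  Partition 2: {17} vs {97,23} -> bundles 17, 120; min = 17
  Partition 3: {23} vs {97,17} -> bundles 23, 114; min = 23
Step 3: MMS = max(40, 17, 23) = 40

40


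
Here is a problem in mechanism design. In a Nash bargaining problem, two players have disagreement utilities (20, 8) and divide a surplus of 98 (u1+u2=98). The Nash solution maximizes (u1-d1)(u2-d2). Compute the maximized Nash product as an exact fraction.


Step 1: The Nash solution splits surplus symmetrically above the disagreement point
Step 2: u1 = (total + d1 - d2)/2 = (98 + 20 - 8)/2 = 55
Step 3: u2 = (total - d1 + d2)/2 = (98 - 20 + 8)/2 = 43
Step 4: Nash product = (55 - 20) * (43 - 8)
Step 5: = 35 * 35 = 1225

1225


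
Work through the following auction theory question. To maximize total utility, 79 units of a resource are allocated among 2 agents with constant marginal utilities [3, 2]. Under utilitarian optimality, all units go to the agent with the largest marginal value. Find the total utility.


Step 1: The marginal utilities are [3, 2]
Step 2: The highest marginal utility is 3
Step 3: All 79 units go to that agent
Step 4: Total utility = 3 * 79 = 237

237


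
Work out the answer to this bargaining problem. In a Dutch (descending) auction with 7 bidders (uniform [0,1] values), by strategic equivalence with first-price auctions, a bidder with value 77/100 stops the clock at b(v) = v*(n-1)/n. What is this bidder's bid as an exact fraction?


Step 1: Dutch auctions are strategically equivalent to first-price auctions
Step 2: The equilibrium bid is b(v) = v*(n-1)/n
Step 3: b = 77/100 * 6/7
Step 4: b = 33/50

33/50


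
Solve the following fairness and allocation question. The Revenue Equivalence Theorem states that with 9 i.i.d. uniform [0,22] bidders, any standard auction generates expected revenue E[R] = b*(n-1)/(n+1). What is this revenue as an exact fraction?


Step 1: By Revenue Equivalence, expected revenue = b*(n-1)/(n+1)
Step 2: Substituting n = 9, b = 22
Step 3: Revenue = 22*(9-1)/(9+1) = 22*8/10
Step 4: Revenue = 176/10 = 88/5

88/5


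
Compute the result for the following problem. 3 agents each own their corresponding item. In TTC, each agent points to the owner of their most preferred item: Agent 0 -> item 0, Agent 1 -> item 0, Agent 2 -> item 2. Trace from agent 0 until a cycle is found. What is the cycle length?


Step 1: Trace the pointer graph from agent 0: 0 -> 0
Step 2: A cycle is detected when we revisit agent 0
Step 3: The cycle is: 0 -> 0
Step 4: Cycle length = 1

1


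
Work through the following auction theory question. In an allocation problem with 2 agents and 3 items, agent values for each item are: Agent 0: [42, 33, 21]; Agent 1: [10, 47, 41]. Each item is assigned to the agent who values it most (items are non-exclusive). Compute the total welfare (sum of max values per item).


Step 1: For each item, find the maximum value among all agents.
Step 2: Item 0 -> Agent 0 (value 42)
Step 3: Item 1 -> Agent 1 (value 47)
Step 4: Item 2 -> Agent 1 (value 41)
Step 5: Total welfare = 42 + 47 + 41 = 130

130


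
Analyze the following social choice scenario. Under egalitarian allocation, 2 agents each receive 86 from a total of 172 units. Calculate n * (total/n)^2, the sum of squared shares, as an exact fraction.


Step 1: Each agent's share = 172/2 = 86
Step 2: Square of each share = (86)^2 = 7396
Step 3: Sum of squares = 2 * 7396 = 14792

14792


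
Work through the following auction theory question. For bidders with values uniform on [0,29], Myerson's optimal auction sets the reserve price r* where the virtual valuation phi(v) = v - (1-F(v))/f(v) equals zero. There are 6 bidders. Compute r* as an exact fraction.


Step 1: For U[0,29], F(v) = v/29 and f(v) = 1/29
Step 2: phi(v) = v - (1 - v/29)/(1/29) = v - (29 - v) = 2v - 29
Step 3: Set phi(r*) = 0: 2r* - 29 = 0
Step 4: r* = 29/2 (the number of bidders n = 6 does not enter)

29/2


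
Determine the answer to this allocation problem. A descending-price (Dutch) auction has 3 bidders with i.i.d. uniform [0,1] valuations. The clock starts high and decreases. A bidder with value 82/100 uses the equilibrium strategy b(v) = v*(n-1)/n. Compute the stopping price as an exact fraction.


Step 1: Dutch auctions are strategically equivalent to first-price auctions
Step 2: The equilibrium bid is b(v) = v*(n-1)/n
Step 3: b = 41/50 * 2/3
Step 4: b = 41/75

41/75


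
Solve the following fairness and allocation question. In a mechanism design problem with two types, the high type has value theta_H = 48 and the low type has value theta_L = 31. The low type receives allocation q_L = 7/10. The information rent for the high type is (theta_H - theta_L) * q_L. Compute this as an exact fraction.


Step 1: theta_H - theta_L = 48 - 31 = 17
Step 2: Information rent = (theta_H - theta_L) * q_L
Step 3: = 17 * 7/10
Step 4: = 119/10

119/10


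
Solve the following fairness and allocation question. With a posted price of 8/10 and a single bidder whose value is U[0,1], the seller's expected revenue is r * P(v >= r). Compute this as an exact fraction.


Step 1: Posted price r = 4/5, value support [0,1]
Step 2: P(v >= r) = (1 - 4/5)/1 = 1/5
Step 3: Expected revenue = r * P(v >= r) = 4/5 * 1/5
Step 4: Revenue = 4/25

4/25


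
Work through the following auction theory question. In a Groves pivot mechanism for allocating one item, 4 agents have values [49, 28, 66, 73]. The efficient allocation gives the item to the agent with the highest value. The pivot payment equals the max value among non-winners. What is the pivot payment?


Step 1: The efficient winner is agent 3 with value 73
Step 2: Other agents' values: [49, 28, 66]
Step 3: Pivot payment = max(others) = 66
Step 4: The winner pays 66

66


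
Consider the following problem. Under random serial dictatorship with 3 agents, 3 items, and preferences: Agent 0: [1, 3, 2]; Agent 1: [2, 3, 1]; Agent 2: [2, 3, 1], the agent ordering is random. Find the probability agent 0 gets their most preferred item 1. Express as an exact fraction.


Step 1: Agent 0 wants item 1
Step 2: There are 6 possible orderings of agents
Step 3: In 6 orderings, agent 0 gets item 1
Step 4: Probability = 6/6 = 1

1


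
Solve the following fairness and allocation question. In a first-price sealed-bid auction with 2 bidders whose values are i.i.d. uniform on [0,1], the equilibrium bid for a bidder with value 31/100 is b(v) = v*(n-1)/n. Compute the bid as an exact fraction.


Step 1: The symmetric BNE bidding function is b(v) = v * (n-1) / n
Step 2: Substitute v = 31/100 and n = 2
Step 3: b = 31/100 * 1/2
Step 4: b = 31/200

31/200


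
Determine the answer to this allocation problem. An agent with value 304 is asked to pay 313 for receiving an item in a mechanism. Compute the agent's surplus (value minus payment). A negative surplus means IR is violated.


Step 1: Surplus = value - payment = 304 - 313 = -9
Step 2: IR is violated (surplus < 0)

-9


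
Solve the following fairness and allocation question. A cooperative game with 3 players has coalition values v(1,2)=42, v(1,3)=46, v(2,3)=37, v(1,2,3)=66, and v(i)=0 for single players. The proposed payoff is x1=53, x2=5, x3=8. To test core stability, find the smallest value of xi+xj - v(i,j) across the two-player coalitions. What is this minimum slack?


Step 1: Slack for coalition (1,2): x1+x2 - v12 = 58 - 42 = 16
Step 2: Slack for coalition (1,3): x1+x3 - v13 = 61 - 46 = 15
Step 3: Slack for coalition (2,3): x2+x3 - v23 = 13 - 37 = -24
Step 4: Minimum slack = min(16, 15, -24) = -24, attained by (2,3); coalition (2,3) can block (slack < 0), so the allocation is not in the core

-24


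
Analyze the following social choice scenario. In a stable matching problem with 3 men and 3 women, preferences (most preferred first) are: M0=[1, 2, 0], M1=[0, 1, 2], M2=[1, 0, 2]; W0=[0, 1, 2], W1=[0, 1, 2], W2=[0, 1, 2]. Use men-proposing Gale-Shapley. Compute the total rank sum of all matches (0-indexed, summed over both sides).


Step 1: Run Gale-Shapley (men propose, women hold best offer):
  M0 proposes to W1; she accepts
  M1 proposes to W0; she accepts
  M2 proposes to W1; rejected
  M2 proposes to W0; rejected
  M2 proposes to W2; she accepts
Step 2: Final matching: W0-M1, W1-M0, W2-M2
Step 3: 0-indexed ranks (man's rank of his match, then woman's): 0 + 1 + 0 + 0 + 2 + 2
Step 4: Total rank sum = 5

5


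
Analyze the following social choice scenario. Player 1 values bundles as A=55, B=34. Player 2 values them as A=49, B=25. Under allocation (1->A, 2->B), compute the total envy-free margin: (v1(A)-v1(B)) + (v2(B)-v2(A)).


Step 1: Player 1's margin = v1(A) - v1(B) = 55 - 34 = 21
Step 2: Player 2's margin = v2(B) - v2(A) = 25 - 49 = -24
Step 3: Total margin = 21 + -24 = -3

-3


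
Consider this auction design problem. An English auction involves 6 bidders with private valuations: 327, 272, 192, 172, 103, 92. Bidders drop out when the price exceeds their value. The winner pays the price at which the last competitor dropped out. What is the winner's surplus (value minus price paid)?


Step 1: Identify the highest value: 327
Step 2: Identify the second-highest value: 272
Step 3: The final price = second-highest value = 272
Step 4: Surplus = 327 - 272 = 55

55


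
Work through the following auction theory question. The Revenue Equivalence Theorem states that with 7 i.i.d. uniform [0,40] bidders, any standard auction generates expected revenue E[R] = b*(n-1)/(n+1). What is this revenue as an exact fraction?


Step 1: By Revenue Equivalence, expected revenue = b*(n-1)/(n+1)
Step 2: Substituting n = 7, b = 40
Step 3: Revenue = 40*(7-1)/(7+1) = 40*6/8
Step 4: Revenue = 240/8 = 30

30


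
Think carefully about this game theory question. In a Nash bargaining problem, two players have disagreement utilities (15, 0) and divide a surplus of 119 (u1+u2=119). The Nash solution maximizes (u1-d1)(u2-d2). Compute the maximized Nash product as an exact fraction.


Step 1: The Nash solution splits surplus symmetrically above the disagreement point
Step 2: u1 = (total + d1 - d2)/2 = (119 + 15 - 0)/2 = 67
Step 3: u2 = (total - d1 + d2)/2 = (119 - 15 + 0)/2 = 52
Step 4: Nash product = (67 - 15) * (52 - 0)
Step 5: = 52 * 52 = 2704

2704


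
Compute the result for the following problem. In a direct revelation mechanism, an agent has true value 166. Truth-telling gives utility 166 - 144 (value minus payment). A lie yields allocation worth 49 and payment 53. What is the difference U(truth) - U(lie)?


Step 1: U(truth) = value - payment = 166 - 144 = 22
Step 2: U(lie) = allocation - payment = 49 - 53 = -4
Step 3: IC gap = 22 - (-4) = 26

26


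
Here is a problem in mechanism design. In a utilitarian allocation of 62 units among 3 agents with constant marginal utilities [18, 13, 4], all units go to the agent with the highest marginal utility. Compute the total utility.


Step 1: The marginal utilities are [18, 13, 4]
Step 2: The highest marginal utility is 18
Step 3: All 62 units go to that agent
Step 4: Total utility = 18 * 62 = 1116

1116


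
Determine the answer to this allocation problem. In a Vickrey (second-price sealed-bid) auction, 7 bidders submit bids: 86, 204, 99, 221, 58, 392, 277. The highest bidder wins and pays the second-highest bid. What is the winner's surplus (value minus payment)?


Step 1: Sort bids in descending order: 392, 277, 221, 204, 99, 86, 58
Step 2: The winning bid is the highest: 392
Step 3: The payment equals the second-highest bid: 277
Step 4: Surplus = winner's bid - payment = 392 - 277 = 115

115


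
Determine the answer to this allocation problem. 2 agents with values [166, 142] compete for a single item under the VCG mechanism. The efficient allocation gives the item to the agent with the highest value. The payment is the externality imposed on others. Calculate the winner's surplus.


Step 1: The winner is the agent with the highest value: agent 0 with value 166
Step 2: Values of other agents: [142]
Step 3: VCG payment = max of others' values = 142
Step 4: Surplus = 166 - 142 = 24

24


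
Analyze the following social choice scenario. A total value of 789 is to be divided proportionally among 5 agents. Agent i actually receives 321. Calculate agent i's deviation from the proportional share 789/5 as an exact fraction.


Step 1: Proportional share = 789/5
Step 2: Agent's actual allocation = 321
Step 3: Excess = 321 - 789/5 = 816/5

816/5


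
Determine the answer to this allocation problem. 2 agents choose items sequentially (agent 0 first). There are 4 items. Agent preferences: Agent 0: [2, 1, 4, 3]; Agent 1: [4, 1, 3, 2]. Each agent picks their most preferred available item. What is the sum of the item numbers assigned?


Step 1: Agent 0 picks item 2
Step 2: Agent 1 picks item 4
Step 3: Sum = 2 + 4 = 6

6


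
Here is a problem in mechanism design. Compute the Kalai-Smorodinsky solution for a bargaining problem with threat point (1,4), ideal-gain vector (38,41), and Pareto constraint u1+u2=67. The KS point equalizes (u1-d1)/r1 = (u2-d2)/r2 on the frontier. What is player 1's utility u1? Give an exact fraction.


Step 1: At the KS point, (u1-d1)/r1 = (u2-d2)/r2 = t and u1+u2 = 67
Step 2: u1 = d1 + r1*t and u2 = d2 + r2*t, so (d1 + r1*t) + (d2 + r2*t) = 67
Step 3: t = (67 - 1 - 4)/(38 + 41) = 62/79
Step 4: u1 = d1 + r1*t = 1 + 38 * 62/79 = 2435/79
Step 5: (Check: u2 = d2 + r2*t = 2858/79; u1+u2 = 2435/79 + 2858/79 = 67, on the frontier.)

2435/79


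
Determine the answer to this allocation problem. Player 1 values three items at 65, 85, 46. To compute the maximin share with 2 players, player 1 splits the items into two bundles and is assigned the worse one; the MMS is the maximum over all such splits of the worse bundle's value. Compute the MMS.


Step 1: Item values = 65, 85, 46
Step 2: Enumerate all 2-bundle partitions and take the smaller bundle:
  Partition 1: {65} vs {85,46} -> bundles 65, 131; min = 65
  Partition 2: {85} vs {65,46} -> bundles 85, 111; min = 85
  Partition 3: {46} vs {65,85} -> bundles 46, 150; min = 46
Step 3: MMS = max(65, 85, 46) = 85

85


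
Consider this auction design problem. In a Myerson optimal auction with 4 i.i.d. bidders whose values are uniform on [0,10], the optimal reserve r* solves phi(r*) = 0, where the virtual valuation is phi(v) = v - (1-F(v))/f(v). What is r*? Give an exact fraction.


Step 1: For U[0,10], F(v) = v/10 and f(v) = 1/10
Step 2: phi(v) = v - (1 - v/10)/(1/10) = v - (10 - v) = 2v - 10
Step 3: Set phi(r*) = 0: 2r* - 10 = 0
Step 4: r* = 10/2 = 5 (the number of bidders n = 4 does not enter)

5


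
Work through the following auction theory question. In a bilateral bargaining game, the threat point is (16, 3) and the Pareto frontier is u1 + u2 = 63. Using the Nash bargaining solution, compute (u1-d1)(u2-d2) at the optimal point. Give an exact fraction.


Step 1: The Nash solution splits surplus symmetrically above the disagreement point
Step 2: u1 = (total + d1 - d2)/2 = (63 + 16 - 3)/2 = 38
Step 3: u2 = (total - d1 + d2)/2 = (63 - 16 + 3)/2 = 25
Step 4: Nash product = (38 - 16) * (25 - 3)
Step 5: = 22 * 22 = 484

484


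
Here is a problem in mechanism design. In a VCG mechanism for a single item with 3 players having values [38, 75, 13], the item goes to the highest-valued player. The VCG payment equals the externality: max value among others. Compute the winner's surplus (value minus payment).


Step 1: The winner is the agent with the highest value: agent 1 with value 75
Step 2: Values of other agents: [38, 13]
Step 3: VCG payment = max of others' values = 38
Step 4: Surplus = 75 - 38 = 37

37


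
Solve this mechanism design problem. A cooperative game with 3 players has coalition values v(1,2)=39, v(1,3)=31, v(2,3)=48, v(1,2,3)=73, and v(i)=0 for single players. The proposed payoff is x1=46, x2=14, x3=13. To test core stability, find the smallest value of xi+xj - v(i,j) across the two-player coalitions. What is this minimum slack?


Step 1: Slack for coalition (1,2): x1+x2 - v12 = 60 - 39 = 21
Step 2: Slack for coalition (1,3): x1+x3 - v13 = 59 - 31 = 28
Step 3: Slack for coalition (2,3): x2+x3 - v23 = 27 - 48 = -21
Step 4: Minimum slack = min(21, 28, -21) = -21, attained by (2,3); coalition (2,3) can block (slack < 0), so the allocation is not in the core

-21


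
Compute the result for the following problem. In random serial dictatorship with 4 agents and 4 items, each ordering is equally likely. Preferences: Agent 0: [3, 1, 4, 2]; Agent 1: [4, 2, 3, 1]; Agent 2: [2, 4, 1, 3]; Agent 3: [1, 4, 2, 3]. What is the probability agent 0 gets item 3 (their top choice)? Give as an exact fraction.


Step 1: Agent 0 wants item 3
Step 2: There are 24 possible orderings of agents
Step 3: In 24 orderings, agent 0 gets item 3
Step 4: Probability = 24/24 = 1

1


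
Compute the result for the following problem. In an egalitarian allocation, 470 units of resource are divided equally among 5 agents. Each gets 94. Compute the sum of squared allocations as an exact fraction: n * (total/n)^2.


Step 1: Each agent's share = 470/5 = 94
Step 2: Square of each share = (94)^2 = 8836
Step 3: Sum of squares = 5 * 8836 = 44180

44180


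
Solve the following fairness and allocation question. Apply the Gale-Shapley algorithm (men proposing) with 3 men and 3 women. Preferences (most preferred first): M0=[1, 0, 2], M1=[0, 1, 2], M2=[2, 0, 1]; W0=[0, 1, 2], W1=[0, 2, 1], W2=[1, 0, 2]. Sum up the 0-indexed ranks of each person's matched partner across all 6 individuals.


Step 1: Run Gale-Shapley (men propose, women hold best offer):
  M0 proposes to W1; she accepts
  M1 proposes to W0; she accepts
  M2 proposes to W2; she accepts
Step 2: Final matching: W0-M1, W1-M0, W2-M2
Step 3: 0-indexed ranks (man's rank of his match, then woman's): 0 + 1 + 0 + 0 + 0 + 2
Step 4: Total rank sum = 3

3


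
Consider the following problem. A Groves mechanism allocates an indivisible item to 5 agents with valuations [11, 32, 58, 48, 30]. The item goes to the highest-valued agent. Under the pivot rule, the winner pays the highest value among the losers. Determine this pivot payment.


Step 1: The efficient winner is agent 2 with value 58
Step 2: Other agents' values: [11, 32, 48, 30]
Step 3: Pivot payment = max(others) = 48
Step 4: The winner pays 48

48


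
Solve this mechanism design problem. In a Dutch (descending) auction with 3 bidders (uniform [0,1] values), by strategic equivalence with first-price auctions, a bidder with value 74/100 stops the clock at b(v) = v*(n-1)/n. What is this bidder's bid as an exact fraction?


Step 1: Dutch auctions are strategically equivalent to first-price auctions
Step 2: The equilibrium bid is b(v) = v*(n-1)/n
Step 3: b = 37/50 * 2/3
Step 4: b = 37/75

37/75


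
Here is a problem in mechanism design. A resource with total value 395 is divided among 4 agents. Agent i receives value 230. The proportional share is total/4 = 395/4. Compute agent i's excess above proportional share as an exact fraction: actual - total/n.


Step 1: Proportional share = 395/4
Step 2: Agent's actual allocation = 230
Step 3: Excess = 230 - 395/4 = 525/4

525/4


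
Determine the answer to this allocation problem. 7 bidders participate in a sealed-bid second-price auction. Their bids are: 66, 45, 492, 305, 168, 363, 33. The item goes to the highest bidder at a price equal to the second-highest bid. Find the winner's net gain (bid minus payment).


Step 1: Sort bids in descending order: 492, 363, 305, 168, 66, 45, 33
Step 2: The winning bid is the highest: 492
Step 3: The payment equals the second-highest bid: 363
Step 4: Surplus = winner's bid - payment = 492 - 363 = 129

129


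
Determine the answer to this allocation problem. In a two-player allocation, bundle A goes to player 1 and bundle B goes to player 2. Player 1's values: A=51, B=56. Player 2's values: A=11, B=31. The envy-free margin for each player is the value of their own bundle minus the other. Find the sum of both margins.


Step 1: Player 1's margin = v1(A) - v1(B) = 51 - 56 = -5
Step 2: Player 2's margin = v2(B) - v2(A) = 31 - 11 = 20
Step 3: Total margin = -5 + 20 = 15

15


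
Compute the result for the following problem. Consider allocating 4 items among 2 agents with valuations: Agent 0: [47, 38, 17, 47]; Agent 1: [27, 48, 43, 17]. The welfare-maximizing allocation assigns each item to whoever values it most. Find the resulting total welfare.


Step 1: For each item, find the maximum value among all agents.
Step 2: Item 0 -> Agent 0 (value 47)
Step 3: Item 1 -> Agent 1 (value 48)
Step 4: Item 2 -> Agent 1 (value 43)
Step 5: Item 3 -> Agent 0 (value 47)
Step 6: Total welfare = 47 + 48 + 43 + 47 = 185

185


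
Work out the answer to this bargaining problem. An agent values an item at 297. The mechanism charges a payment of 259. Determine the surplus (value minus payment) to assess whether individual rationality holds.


Step 1: Surplus = value - payment = 297 - 259 = 38
Step 2: IR is satisfied (surplus >= 0)

38


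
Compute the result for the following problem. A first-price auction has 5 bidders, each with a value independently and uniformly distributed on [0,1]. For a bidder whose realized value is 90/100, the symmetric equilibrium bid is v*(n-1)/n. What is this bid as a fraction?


Step 1: The symmetric BNE bidding function is b(v) = v * (n-1) / n
Step 2: Substitute v = 9/10 and n = 5
Step 3: b = 9/10 * 4/5
Step 4: b = 18/25

18/25


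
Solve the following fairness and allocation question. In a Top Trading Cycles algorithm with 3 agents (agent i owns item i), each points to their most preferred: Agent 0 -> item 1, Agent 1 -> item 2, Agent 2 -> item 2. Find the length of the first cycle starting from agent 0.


Step 1: Trace the pointer graph from agent 0: 0 -> 1 -> 2 -> 2
Step 2: A cycle is detected when we revisit agent 2
Step 3: The cycle is: 2 -> 2
Step 4: Cycle length = 1

1


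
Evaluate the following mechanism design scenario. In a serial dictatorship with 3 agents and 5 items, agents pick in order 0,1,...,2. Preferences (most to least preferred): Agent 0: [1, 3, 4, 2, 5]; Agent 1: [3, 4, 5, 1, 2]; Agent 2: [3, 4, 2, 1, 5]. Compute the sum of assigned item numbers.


Step 1: Agent 0 picks item 1
Step 2: Agent 1 picks item 3
Step 3: Agent 2 picks item 4
Step 4: Sum = 1 + 3 + 4 = 8

8


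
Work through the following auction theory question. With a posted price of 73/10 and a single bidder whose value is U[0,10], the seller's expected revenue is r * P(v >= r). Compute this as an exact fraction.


Step 1: Posted price r = 73/10, value support [0,10]
Step 2: P(v >= r) = (10 - 73/10)/10 = 27/100
Step 3: Expected revenue = r * P(v >= r) = 73/10 * 27/100
Step 4: Revenue = 1971/1000

1971/1000


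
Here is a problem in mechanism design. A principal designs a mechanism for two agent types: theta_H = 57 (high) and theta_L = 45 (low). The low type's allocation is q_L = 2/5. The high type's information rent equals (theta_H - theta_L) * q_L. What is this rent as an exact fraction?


Step 1: theta_H - theta_L = 57 - 45 = 12
Step 2: Information rent = (theta_H - theta_L) * q_L
Step 3: = 12 * 2/5
Step 4: = 24/5

24/5


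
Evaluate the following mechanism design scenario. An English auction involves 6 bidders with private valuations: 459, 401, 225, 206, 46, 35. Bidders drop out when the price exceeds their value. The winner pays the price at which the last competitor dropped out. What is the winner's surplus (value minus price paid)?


Step 1: Identify the highest value: 459
Step 2: Identify the second-highest value: 401
Step 3: The final price = second-highest value = 401
Step 4: Surplus = 459 - 401 = 58

58


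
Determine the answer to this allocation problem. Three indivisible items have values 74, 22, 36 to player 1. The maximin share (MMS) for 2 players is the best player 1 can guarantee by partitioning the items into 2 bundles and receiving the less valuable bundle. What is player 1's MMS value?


Step 1: Item values = 74, 22, 36
Step 2: Enumerate all 2-bundle partitions and take the smaller bundle:
  Partition 1: {74} vs {22,36} -> bundles 74, 58; min = 58
  Partition 2: {22} vs {74,36} -> bundles 22, 110; min = 22
  Partition 3: {36} vs {74,22} -> bundles 36, 96; min = 36
Step 3: MMS = max(58, 22, 36) = 58

58


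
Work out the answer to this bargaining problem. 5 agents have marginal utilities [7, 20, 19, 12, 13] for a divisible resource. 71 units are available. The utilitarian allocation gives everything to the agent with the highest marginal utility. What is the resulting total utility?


Step 1: The marginal utilities are [7, 20, 19, 12, 13]
Step 2: The highest marginal utility is 20
Step 3: All 71 units go to that agent
Step 4: Total utility = 20 * 71 = 1420

1420


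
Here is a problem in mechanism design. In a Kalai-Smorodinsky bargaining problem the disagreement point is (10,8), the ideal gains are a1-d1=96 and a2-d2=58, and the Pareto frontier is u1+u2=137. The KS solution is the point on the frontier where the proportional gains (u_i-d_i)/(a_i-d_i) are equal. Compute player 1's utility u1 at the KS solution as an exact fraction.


Step 1: At the KS point, (u1-d1)/r1 = (u2-d2)/r2 = t and u1+u2 = 137
Step 2: u1 = d1 + r1*t and u2 = d2 + r2*t, so (d1 + r1*t) + (d2 + r2*t) = 137
Step 3: t = (137 - 10 - 8)/(96 + 58) = 119/154 = 17/22
Step 4: u1 = d1 + r1*t = 10 + 96 * 17/22 = 926/11
Step 5: (Check: u2 = d2 + r2*t = 581/11; u1+u2 = 926/11 + 581/11 = 137, on the frontier.)

926/11


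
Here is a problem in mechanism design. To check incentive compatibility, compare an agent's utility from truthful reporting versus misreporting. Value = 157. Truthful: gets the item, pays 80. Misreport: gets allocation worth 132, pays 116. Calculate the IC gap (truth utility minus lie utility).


Step 1: U(truth) = value - payment = 157 - 80 = 77
Step 2: U(lie) = allocation - payment = 132 - 116 = 16
Step 3: IC gap = 77 - 16 = 61

61


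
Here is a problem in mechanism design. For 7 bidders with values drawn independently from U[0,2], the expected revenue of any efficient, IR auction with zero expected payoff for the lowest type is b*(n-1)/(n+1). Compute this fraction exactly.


Step 1: By Revenue Equivalence, expected revenue = b*(n-1)/(n+1)
Step 2: Substituting n = 7, b = 2
Step 3: Revenue = 2*(7-1)/(7+1) = 2*6/8
Step 4: Revenue = 12/8 = 3/2

3/2


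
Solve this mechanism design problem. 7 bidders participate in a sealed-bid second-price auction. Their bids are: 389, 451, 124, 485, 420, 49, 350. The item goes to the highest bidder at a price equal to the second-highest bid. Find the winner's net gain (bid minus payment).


Step 1: Sort bids in descending order: 485, 451, 420, 389, 350, 124, 49
Step 2: The winning bid is the highest: 485
Step 3: The payment equals the second-highest bid: 451
Step 4: Surplus = winner's bid - payment = 485 - 451 = 34

34


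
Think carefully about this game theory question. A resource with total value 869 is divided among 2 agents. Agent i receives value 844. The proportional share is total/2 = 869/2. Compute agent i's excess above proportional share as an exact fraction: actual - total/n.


Step 1: Proportional share = 869/2
Step 2: Agent's actual allocation = 844
Step 3: Excess = 844 - 869/2 = 819/2

819/2


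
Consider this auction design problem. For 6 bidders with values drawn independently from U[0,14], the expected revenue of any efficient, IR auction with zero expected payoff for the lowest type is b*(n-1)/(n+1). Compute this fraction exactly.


Step 1: By Revenue Equivalence, expected revenue = b*(n-1)/(n+1)
Step 2: Substituting n = 6, b = 14
Step 3: Revenue = 14*(6-1)/(6+1) = 14*5/7
Step 4: Revenue = 70/7 = 10

10


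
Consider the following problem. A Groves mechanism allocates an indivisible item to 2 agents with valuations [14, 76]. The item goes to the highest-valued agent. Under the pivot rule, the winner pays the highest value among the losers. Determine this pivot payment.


Step 1: The efficient winner is agent 1 with value 76
Step 2: Other agents' values: [14]
Step 3: Pivot payment = max(others) = 14
Step 4: The winner pays 14

14


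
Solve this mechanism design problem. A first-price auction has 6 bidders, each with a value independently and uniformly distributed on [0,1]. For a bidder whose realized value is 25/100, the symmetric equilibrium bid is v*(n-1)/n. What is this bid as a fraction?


Step 1: The symmetric BNE bidding function is b(v) = v * (n-1) / n
Step 2: Substitute v = 1/4 and n = 6
Step 3: b = 1/4 * 5/6
Step 4: b = 5/24

5/24


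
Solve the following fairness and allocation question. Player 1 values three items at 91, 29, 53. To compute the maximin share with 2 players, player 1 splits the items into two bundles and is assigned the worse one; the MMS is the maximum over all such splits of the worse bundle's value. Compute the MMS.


Step 1: Item values = 91, 29, 53
Step 2: Enumerate all 2-bundle partitions and take the smaller bundle:
  Partition 1: {91} vs {29,53} -> bundles 91, 82; min = 82
  Partition 2: {29} vs {91,53} -> bundles 29, 144; min = 29
  Partition 3: {53} vs {91,29} -> bundles 53, 120; min = 53
Step 3: MMS = max(82, 29, 53) = 82

82


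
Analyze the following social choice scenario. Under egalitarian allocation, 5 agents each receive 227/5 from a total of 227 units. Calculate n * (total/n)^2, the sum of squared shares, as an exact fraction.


Step 1: Each agent's share = 227/5
Step 2: Square of each share = (227/5)^2 = 51529/25
Step 3: Sum of squares = 5 * 51529/25 = 51529/5

51529/5


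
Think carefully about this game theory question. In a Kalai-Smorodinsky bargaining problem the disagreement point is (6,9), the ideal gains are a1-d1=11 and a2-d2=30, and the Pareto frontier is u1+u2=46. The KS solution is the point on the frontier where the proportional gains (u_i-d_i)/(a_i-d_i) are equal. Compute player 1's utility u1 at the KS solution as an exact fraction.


Step 1: At the KS point, (u1-d1)/r1 = (u2-d2)/r2 = t and u1+u2 = 46
Step 2: u1 = d1 + r1*t and u2 = d2 + r2*t, so (d1 + r1*t) + (d2 + r2*t) = 46
Step 3: t = (46 - 6 - 9)/(11 + 30) = 31/41
Step 4: u1 = d1 + r1*t = 6 + 11 * 31/41 = 587/41
Step 5: (Check: u2 = d2 + r2*t = 1299/41; u1+u2 = 587/41 + 1299/41 = 46, on the frontier.)

587/41


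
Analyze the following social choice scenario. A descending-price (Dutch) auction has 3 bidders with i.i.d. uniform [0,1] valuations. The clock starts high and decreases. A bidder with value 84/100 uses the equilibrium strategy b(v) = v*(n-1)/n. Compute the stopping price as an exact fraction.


Step 1: Dutch auctions are strategically equivalent to first-price auctions
Step 2: The equilibrium bid is b(v) = v*(n-1)/n
Step 3: b = 21/25 * 2/3
Step 4: b = 14/25

14/25


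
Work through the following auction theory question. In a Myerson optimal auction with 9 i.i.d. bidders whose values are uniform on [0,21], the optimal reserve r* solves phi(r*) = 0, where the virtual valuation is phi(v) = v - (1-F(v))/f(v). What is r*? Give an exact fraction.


Step 1: For U[0,21], F(v) = v/21 and f(v) = 1/21
Step 2: phi(v) = v - (1 - v/21)/(1/21) = v - (21 - v) = 2v - 21
Step 3: Set phi(r*) = 0: 2r* - 21 = 0
Step 4: r* = 21/2 (the number of bidders n = 9 does not enter)

21/2
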